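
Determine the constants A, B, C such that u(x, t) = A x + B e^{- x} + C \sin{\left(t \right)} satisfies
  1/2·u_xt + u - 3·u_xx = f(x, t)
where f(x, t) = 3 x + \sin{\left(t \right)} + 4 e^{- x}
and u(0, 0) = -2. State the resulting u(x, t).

Substitute the ansatz u = A x + B e^{- x} + C \sin{\left(t \right)} into the left-hand side.
Derivatives of the ansatz:
  u_xt = 0
  u_xx = B e^{- x}
Term by term:
  1/2·u_xt = 0
  u = A x + B e^{- x} + C \sin{\left(t \right)}
  -3·u_xx = - 3 B e^{- x}
So the left-hand side equals
  A x - 2 B e^{- x} + C \sin{\left(t \right)}
This must equal f(x, t) = 3 x + \sin{\left(t \right)} + 4 e^{- x} identically.
Matching coefficients of the independent functions:
  [x]:  A = 3
  [e^{- x}]:  - 2 B = 4
  [\sin{\left(t \right)}]:  C = 1
Solving: A = 3, B = -2, C = 1.
Check against the point condition:
  u(0, 0) = -2  ⟹  B = -2  ✓
Hence u(x, t) = 3 x + \sin{\left(t \right)} - 2 e^{- x}.

Answer: u(x, t) = 3 x + \sin{\left(t \right)} - 2 e^{- x}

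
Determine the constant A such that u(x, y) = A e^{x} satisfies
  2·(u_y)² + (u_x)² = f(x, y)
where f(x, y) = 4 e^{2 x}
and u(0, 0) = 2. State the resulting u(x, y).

Substitute the ansatz u = A e^{x} into the left-hand side.
Derivatives of the ansatz:
  u_y = 0
  u_x = A e^{x}
Term by term:
  2·(u_y)² = 0
  (u_x)² = A^{2} e^{2 x}
So the left-hand side equals
  A^{2} e^{2 x}
This must equal f(x, y) = 4 e^{2 x} identically.
Matching coefficients of the independent functions:
  [e^{2 x}]:  A^{2} = 4
These equations allow (A) = (-2) or (2).
Impose the point condition(s):
  u(0, 0) = 2  ⟹  A = 2
Only A = 2 satisfies everything.
Hence u(x, y) = 2 e^{x}.

Answer: u(x, y) = 2 e^{x}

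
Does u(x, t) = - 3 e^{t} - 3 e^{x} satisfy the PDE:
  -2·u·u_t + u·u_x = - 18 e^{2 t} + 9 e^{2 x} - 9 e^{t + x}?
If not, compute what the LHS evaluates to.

Evaluate each term of the left-hand side for u = - 3 e^{t} - 3 e^{x}.
Derivatives:
  u_t = - 3 e^{t}
  u_x = - 3 e^{x}
Terms:
  -2·u·u_t = 18 \left(- e^{t} - e^{x}\right) e^{t}
  u·u_x = 9 \left(e^{t} + e^{x}\right) e^{x}
Sum: LHS = - 18 e^{2 t} + 9 e^{2 x} - 9 e^{t + x}
This is exactly the given right-hand side, so u is a solution.

Answer: Yes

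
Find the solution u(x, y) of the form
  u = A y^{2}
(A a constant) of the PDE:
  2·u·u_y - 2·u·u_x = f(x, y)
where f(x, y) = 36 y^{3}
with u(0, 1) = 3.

Substitute the ansatz u = A y^{2} into the left-hand side.
Derivatives of the ansatz:
  u_y = 2 A y
  u_x = 0
Term by term:
  2·u·u_y = 4 A^{2} y^{3}
  -2·u·u_x = 0
So the left-hand side equals
  4 A^{2} y^{3}
This must equal f(x, y) = 36 y^{3} identically.
Matching coefficients of the independent functions:
  [y^{3}]:  4 A^{2} = 36
These equations allow (A) = (-3) or (3).
Impose the point condition(s):
  u(0, 1) = 3  ⟹  A = 3
Only A = 3 satisfies everything.
Hence u(x, y) = 3 y^{2}.

Answer: u(x, y) = 3 y^{2}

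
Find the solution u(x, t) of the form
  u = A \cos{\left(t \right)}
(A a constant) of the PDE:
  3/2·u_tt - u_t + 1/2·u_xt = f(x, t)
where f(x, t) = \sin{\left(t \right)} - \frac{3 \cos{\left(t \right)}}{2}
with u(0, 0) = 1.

Answer: u(x, t) = \cos{\left(t \right)}

Derivation:
Substitute the ansatz u = A \cos{\left(t \right)} into the left-hand side.
Derivatives of the ansatz:
  u_tt = - A \cos{\left(t \right)}
  u_t = - A \sin{\left(t \right)}
  u_xt = 0
Term by term:
  3/2·u_tt = - \frac{3 A \cos{\left(t \right)}}{2}
  -u_t = A \sin{\left(t \right)}
  1/2·u_xt = 0
So the left-hand side equals
  A \sin{\left(t \right)} - \frac{3 A \cos{\left(t \right)}}{2}
This must equal f(x, t) = \sin{\left(t \right)} - \frac{3 \cos{\left(t \right)}}{2} identically.
Matching coefficients of the independent functions:
  [\sin{\left(t \right)}]:  A = 1
  [\cos{\left(t \right)}]:  - \frac{3 A}{2} = - \frac{3}{2}
Solving: A = 1.
Check against the point condition:
  u(0, 0) = 1  ⟹  A = 1  ✓
Hence u(x, t) = \cos{\left(t \right)}.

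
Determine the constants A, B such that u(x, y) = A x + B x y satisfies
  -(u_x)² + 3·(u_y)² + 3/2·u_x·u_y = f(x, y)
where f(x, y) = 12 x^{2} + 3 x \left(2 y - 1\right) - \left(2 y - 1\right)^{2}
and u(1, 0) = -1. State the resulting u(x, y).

Substitute the ansatz u = A x + B x y into the left-hand side.
Derivatives of the ansatz:
  u_x = A + B y
  u_y = B x
Term by term:
  -(u_x)² = - A^{2} - 2 A B y - B^{2} y^{2}
  3·(u_y)² = 3 B^{2} x^{2}
  3/2·u_x·u_y = \frac{3 A B x}{2} + \frac{3 B^{2} x y}{2}
So the left-hand side equals
  - A^{2} + \frac{3 A B x}{2} - 2 A B y + 3 B^{2} x^{2} + \frac{3 B^{2} x y}{2} - B^{2} y^{2}
This must equal f(x, y) identically; expanded, f = 12 x^{2} + 6 x y - 3 x - 4 y^{2} + 4 y - 1.
Matching coefficients of the independent functions:
  [constant term]:  - A^{2} = -1
  [x]:  \frac{3 A B}{2} = -3
  [x^{2}]:  3 B^{2} = 12
  [y]:  - 2 A B = 4
  [y^{2}]:  - B^{2} = -4
  [x y]:  \frac{3 B^{2}}{2} = 6
These equations allow (A, B) = (-1, 2) or (1, -2).
Impose the point condition(s):
  u(1, 0) = -1  ⟹  A = -1
Only A = -1, B = 2 satisfies everything.
Hence u(x, y) = 2 x y - x.

Answer: u(x, y) = 2 x y - x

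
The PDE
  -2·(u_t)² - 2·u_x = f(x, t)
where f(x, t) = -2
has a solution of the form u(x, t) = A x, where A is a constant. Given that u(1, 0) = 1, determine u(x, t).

Answer: u(x, t) = x

Derivation:
Substitute the ansatz u = A x into the left-hand side.
Derivatives of the ansatz:
  u_t = 0
  u_x = A
Term by term:
  -2·(u_t)² = 0
  -2·u_x = - 2 A
So the left-hand side equals
  - 2 A
This must equal f(x, t) = -2 identically.
Matching coefficients of the independent functions:
  [constant term]:  - 2 A = -2
Solving: A = 1.
Check against the point condition:
  u(1, 0) = 1  ⟹  A = 1  ✓
Hence u(x, t) = x.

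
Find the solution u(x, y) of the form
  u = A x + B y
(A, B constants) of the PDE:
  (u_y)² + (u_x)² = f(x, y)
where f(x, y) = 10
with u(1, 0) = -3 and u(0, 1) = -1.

Answer: u(x, y) = - 3 x - y

Derivation:
Substitute the ansatz u = A x + B y into the left-hand side.
Derivatives of the ansatz:
  u_y = B
  u_x = A
Term by term:
  (u_y)² = B^{2}
  (u_x)² = A^{2}
So the left-hand side equals
  A^{2} + B^{2}
This must equal f(x, y) = 10 identically.
Matching coefficients of the independent functions:
  [constant term]:  A^{2} + B^{2} = 10
These equations do not fix every constant; impose the point condition(s):
  u(1, 0) = -3  ⟹  A = -3
  u(0, 1) = -1  ⟹  B = -1
Solving the combined system: A = -3, B = -1.
Hence u(x, y) = - 3 x - y.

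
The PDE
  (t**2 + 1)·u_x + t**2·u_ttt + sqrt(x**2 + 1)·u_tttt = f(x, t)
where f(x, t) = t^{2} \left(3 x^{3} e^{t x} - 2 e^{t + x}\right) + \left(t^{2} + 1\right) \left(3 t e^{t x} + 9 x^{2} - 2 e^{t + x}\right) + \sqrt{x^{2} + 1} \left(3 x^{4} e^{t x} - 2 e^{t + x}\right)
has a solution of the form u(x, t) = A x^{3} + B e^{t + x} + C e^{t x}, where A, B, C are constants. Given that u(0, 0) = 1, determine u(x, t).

Substitute the ansatz u = A x^{3} + B e^{t + x} + C e^{t x} into the left-hand side.
Derivatives of the ansatz:
  u_x = 3 A x^{2} + B e^{t} e^{x} + C t e^{t x}
  u_ttt = B e^{t} e^{x} + C x^{3} e^{t x}
  u_tttt = B e^{t} e^{x} + C x^{4} e^{t x}
Term by term:
  (t**2 + 1)·u_x = 3 A t^{2} x^{2} + 3 A x^{2} + B t^{2} e^{t} e^{x} + B e^{t} e^{x} + C t^{3} e^{t x} + C t e^{t x}
  t**2·u_ttt = B t^{2} e^{t} e^{x} + C t^{2} x^{3} e^{t x}
  sqrt(x**2 + 1)·u_tttt = B \sqrt{x^{2} + 1} e^{t} e^{x} + C x^{4} \sqrt{x^{2} + 1} e^{t x}
So the left-hand side equals
  3 A t^{2} x^{2} + 3 A x^{2} + 2 B t^{2} e^{t} e^{x} + B \sqrt{x^{2} + 1} e^{t} e^{x} + B e^{t} e^{x} + C t^{3} e^{t x} + C t^{2} x^{3} e^{t x} + C t e^{t x} + C x^{4} \sqrt{x^{2} + 1} e^{t x}
This must equal f(x, t) identically; expanded, f = 3 t^{3} e^{t x} + 3 t^{2} x^{3} e^{t x} + 9 t^{2} x^{2} - 4 t^{2} e^{t} e^{x} + 3 t e^{t x} + 3 x^{4} \sqrt{x^{2} + 1} e^{t x} + 9 x^{2} - 2 \sqrt{x^{2} + 1} e^{t} e^{x} - 2 e^{t} e^{x}.
Matching coefficients of the independent functions:
  [x^{2}, t^{2} x^{2}]:  3 A = 9
  [t e^{t x}, t^{3} e^{t x}, t^{2} x^{3} e^{t x}, x^{4} \sqrt{x^{2} + 1} e^{t x}]:  C = 3
  [e^{t} e^{x}, \sqrt{x^{2} + 1} e^{t} e^{x}]:  B = -2
  [t^{2} e^{t} e^{x}]:  2 B = -4
Solving: A = 3, B = -2, C = 3.
Check against the point condition:
  u(0, 0) = 1  ⟹  B + C = 1  ✓
Hence u(x, t) = 3 x^{3} + 3 e^{t x} - 2 e^{t + x}.

Answer: u(x, t) = 3 x^{3} + 3 e^{t x} - 2 e^{t + x}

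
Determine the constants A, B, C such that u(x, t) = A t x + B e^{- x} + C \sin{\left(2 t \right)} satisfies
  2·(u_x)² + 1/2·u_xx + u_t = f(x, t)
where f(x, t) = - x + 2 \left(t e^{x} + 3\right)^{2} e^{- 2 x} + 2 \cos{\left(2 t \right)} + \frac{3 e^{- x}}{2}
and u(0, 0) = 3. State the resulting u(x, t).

Substitute the ansatz u = A t x + B e^{- x} + C \sin{\left(2 t \right)} into the left-hand side.
Derivatives of the ansatz:
  u_x = A t - B e^{- x}
  u_xx = B e^{- x}
  u_t = A x + 2 C \cos{\left(2 t \right)}
Term by term:
  2·(u_x)² = 2 A^{2} t^{2} - 4 A B t e^{- x} + 2 B^{2} e^{- 2 x}
  1/2·u_xx = \frac{B e^{- x}}{2}
  u_t = A x + 2 C \cos{\left(2 t \right)}
So the left-hand side equals
  2 A^{2} t^{2} - 4 A B t e^{- x} + A x + 2 B^{2} e^{- 2 x} + \frac{B e^{- x}}{2} + 2 C \cos{\left(2 t \right)}
This must equal f(x, t) identically; expanded, f = 2 t^{2} + 12 t e^{- x} - x + 2 \cos{\left(2 t \right)} + \frac{3 e^{- x}}{2} + 18 e^{- 2 x}.
Matching coefficients of the independent functions:
  [t^{2}]:  2 A^{2} = 2
  [x]:  A = -1
  [t e^{- x}]:  - 4 A B = 12
  [e^{- 2 x}]:  2 B^{2} = 18
  [e^{- x}]:  \frac{B}{2} = \frac{3}{2}
  [\cos{\left(2 t \right)}]:  2 C = 2
Solving: A = -1, B = 3, C = 1.
Check against the point condition:
  u(0, 0) = 3  ⟹  B = 3  ✓
Hence u(x, t) = - t x + \sin{\left(2 t \right)} + 3 e^{- x}.

Answer: u(x, t) = - t x + \sin{\left(2 t \right)} + 3 e^{- x}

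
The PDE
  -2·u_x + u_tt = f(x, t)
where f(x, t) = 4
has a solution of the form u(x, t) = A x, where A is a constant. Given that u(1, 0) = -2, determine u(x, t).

Substitute the ansatz u = A x into the left-hand side.
Derivatives of the ansatz:
  u_x = A
  u_tt = 0
Term by term:
  -2·u_x = - 2 A
  u_tt = 0
So the left-hand side equals
  - 2 A
This must equal f(x, t) = 4 identically.
Matching coefficients of the independent functions:
  [constant term]:  - 2 A = 4
Solving: A = -2.
Check against the point condition:
  u(1, 0) = -2  ⟹  A = -2  ✓
Hence u(x, t) = - 2 x.

Answer: u(x, t) = - 2 x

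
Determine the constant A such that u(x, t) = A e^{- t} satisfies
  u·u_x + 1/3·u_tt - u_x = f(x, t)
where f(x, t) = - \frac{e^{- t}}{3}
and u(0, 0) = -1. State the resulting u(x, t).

Answer: u(x, t) = - e^{- t}

Derivation:
Substitute the ansatz u = A e^{- t} into the left-hand side.
Derivatives of the ansatz:
  u_x = 0
  u_tt = A e^{- t}
Term by term:
  u·u_x = 0
  1/3·u_tt = \frac{A e^{- t}}{3}
  -u_x = 0
So the left-hand side equals
  \frac{A e^{- t}}{3}
This must equal f(x, t) = - \frac{e^{- t}}{3} identically.
Matching coefficients of the independent functions:
  [e^{- t}]:  \frac{A}{3} = - \frac{1}{3}
Solving: A = -1.
Check against the point condition:
  u(0, 0) = -1  ⟹  A = -1  ✓
Hence u(x, t) = - e^{- t}.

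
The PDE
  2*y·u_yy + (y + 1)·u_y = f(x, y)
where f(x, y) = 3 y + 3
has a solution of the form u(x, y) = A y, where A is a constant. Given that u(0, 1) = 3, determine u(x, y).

Substitute the ansatz u = A y into the left-hand side.
Derivatives of the ansatz:
  u_yy = 0
  u_y = A
Term by term:
  2*y·u_yy = 0
  (y + 1)·u_y = A y + A
So the left-hand side equals
  A y + A
This must equal f(x, y) = 3 y + 3 identically.
Matching coefficients of the independent functions:
  [constant term, y]:  A = 3
Solving: A = 3.
Check against the point condition:
  u(0, 1) = 3  ⟹  A = 3  ✓
Hence u(x, y) = 3 y.

Answer: u(x, y) = 3 y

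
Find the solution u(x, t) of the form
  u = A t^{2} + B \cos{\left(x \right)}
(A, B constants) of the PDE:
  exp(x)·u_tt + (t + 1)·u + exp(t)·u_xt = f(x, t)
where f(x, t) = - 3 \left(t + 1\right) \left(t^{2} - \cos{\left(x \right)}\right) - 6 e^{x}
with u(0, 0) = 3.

Substitute the ansatz u = A t^{2} + B \cos{\left(x \right)} into the left-hand side.
Derivatives of the ansatz:
  u_tt = 2 A
  u_xt = 0
Term by term:
  exp(x)·u_tt = 2 A e^{x}
  (t + 1)·u = A t^{3} + A t^{2} + B t \cos{\left(x \right)} + B \cos{\left(x \right)}
  exp(t)·u_xt = 0
So the left-hand side equals
  A t^{3} + A t^{2} + 2 A e^{x} + B t \cos{\left(x \right)} + B \cos{\left(x \right)}
This must equal f(x, t) identically; expanded, f = - 3 t^{3} - 3 t^{2} + 3 t \cos{\left(x \right)} - 6 e^{x} + 3 \cos{\left(x \right)}.
Matching coefficients of the independent functions:
  [t^{2}, t^{3}]:  A = -3
  [t \cos{\left(x \right)}, \cos{\left(x \right)}]:  B = 3
  [e^{x}]:  2 A = -6
Solving: A = -3, B = 3.
Check against the point condition:
  u(0, 0) = 3  ⟹  B = 3  ✓
Hence u(x, t) = - 3 t^{2} + 3 \cos{\left(x \right)}.

Answer: u(x, t) = - 3 t^{2} + 3 \cos{\left(x \right)}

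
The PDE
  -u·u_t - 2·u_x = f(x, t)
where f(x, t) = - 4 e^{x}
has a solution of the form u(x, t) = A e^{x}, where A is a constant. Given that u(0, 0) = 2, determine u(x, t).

Answer: u(x, t) = 2 e^{x}

Derivation:
Substitute the ansatz u = A e^{x} into the left-hand side.
Derivatives of the ansatz:
  u_t = 0
  u_x = A e^{x}
Term by term:
  -u·u_t = 0
  -2·u_x = - 2 A e^{x}
So the left-hand side equals
  - 2 A e^{x}
This must equal f(x, t) = - 4 e^{x} identically.
Matching coefficients of the independent functions:
  [e^{x}]:  - 2 A = -4
Solving: A = 2.
Check against the point condition:
  u(0, 0) = 2  ⟹  A = 2  ✓
Hence u(x, t) = 2 e^{x}.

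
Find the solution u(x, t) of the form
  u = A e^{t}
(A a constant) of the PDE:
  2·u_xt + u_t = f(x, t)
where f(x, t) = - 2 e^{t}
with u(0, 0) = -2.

Answer: u(x, t) = - 2 e^{t}

Derivation:
Substitute the ansatz u = A e^{t} into the left-hand side.
Derivatives of the ansatz:
  u_xt = 0
  u_t = A e^{t}
Term by term:
  2·u_xt = 0
  u_t = A e^{t}
So the left-hand side equals
  A e^{t}
This must equal f(x, t) = - 2 e^{t} identically.
Matching coefficients of the independent functions:
  [e^{t}]:  A = -2
Solving: A = -2.
Check against the point condition:
  u(0, 0) = -2  ⟹  A = -2  ✓
Hence u(x, t) = - 2 e^{t}.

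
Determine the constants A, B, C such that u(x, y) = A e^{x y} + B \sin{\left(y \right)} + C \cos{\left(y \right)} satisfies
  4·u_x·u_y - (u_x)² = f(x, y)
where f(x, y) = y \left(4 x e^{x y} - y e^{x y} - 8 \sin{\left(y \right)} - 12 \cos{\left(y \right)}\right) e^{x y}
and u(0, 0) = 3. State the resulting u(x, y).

Substitute the ansatz u = A e^{x y} + B \sin{\left(y \right)} + C \cos{\left(y \right)} into the left-hand side.
Derivatives of the ansatz:
  u_x = A y e^{x y}
  u_y = A x e^{x y} + B \cos{\left(y \right)} - C \sin{\left(y \right)}
Term by term:
  4·u_x·u_y = 4 A^{2} x y e^{2 x y} + 4 A B y e^{x y} \cos{\left(y \right)} - 4 A C y e^{x y} \sin{\left(y \right)}
  -(u_x)² = - A^{2} y^{2} e^{2 x y}
So the left-hand side equals
  4 A^{2} x y e^{2 x y} - A^{2} y^{2} e^{2 x y} + 4 A B y e^{x y} \cos{\left(y \right)} - 4 A C y e^{x y} \sin{\left(y \right)}
This must equal f(x, y) identically; expanded, f = 4 x y e^{2 x y} - y^{2} e^{2 x y} - 8 y e^{x y} \sin{\left(y \right)} - 12 y e^{x y} \cos{\left(y \right)}.
Matching coefficients of the independent functions:
  [y^{2} e^{2 x y}]:  - A^{2} = -1
  [x y e^{2 x y}]:  4 A^{2} = 4
  [y e^{x y} \sin{\left(y \right)}]:  - 4 A C = -8
  [y e^{x y} \cos{\left(y \right)}]:  4 A B = -12
These equations allow (A, B, C) = (-1, 3, -2) or (1, -3, 2).
Impose the point condition(s):
  u(0, 0) = 3  ⟹  A + C = 3
Only A = 1, B = -3, C = 2 satisfies everything.
Hence u(x, y) = e^{x y} - 3 \sin{\left(y \right)} + 2 \cos{\left(y \right)}.

Answer: u(x, y) = e^{x y} - 3 \sin{\left(y \right)} + 2 \cos{\left(y \right)}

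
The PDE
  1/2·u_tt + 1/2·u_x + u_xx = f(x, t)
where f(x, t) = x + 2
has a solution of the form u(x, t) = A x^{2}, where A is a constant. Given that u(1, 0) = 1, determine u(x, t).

Substitute the ansatz u = A x^{2} into the left-hand side.
Derivatives of the ansatz:
  u_tt = 0
  u_x = 2 A x
  u_xx = 2 A
Term by term:
  1/2·u_tt = 0
  1/2·u_x = A x
  u_xx = 2 A
So the left-hand side equals
  A x + 2 A
This must equal f(x, t) = x + 2 identically.
Matching coefficients of the independent functions:
  [constant term]:  2 A = 2
  [x]:  A = 1
Solving: A = 1.
Check against the point condition:
  u(1, 0) = 1  ⟹  A = 1  ✓
Hence u(x, t) = x^{2}.

Answer: u(x, t) = x^{2}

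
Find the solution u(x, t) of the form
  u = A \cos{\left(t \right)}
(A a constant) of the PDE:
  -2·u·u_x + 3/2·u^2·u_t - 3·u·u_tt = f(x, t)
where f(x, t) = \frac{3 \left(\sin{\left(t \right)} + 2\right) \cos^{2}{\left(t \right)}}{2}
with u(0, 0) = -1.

Answer: u(x, t) = - \cos{\left(t \right)}

Derivation:
Substitute the ansatz u = A \cos{\left(t \right)} into the left-hand side.
Derivatives of the ansatz:
  u_x = 0
  u_t = - A \sin{\left(t \right)}
  u_tt = - A \cos{\left(t \right)}
Term by term:
  -2·u·u_x = 0
  3/2·u^2·u_t = - \frac{3 A^{3} \sin{\left(t \right)} \cos^{2}{\left(t \right)}}{2}
  -3·u·u_tt = 3 A^{2} \cos^{2}{\left(t \right)}
So the left-hand side equals
  - \frac{3 A^{3} \sin{\left(t \right)} \cos^{2}{\left(t \right)}}{2} + 3 A^{2} \cos^{2}{\left(t \right)}
This must equal f(x, t) identically; expanded, f = \frac{3 \sin{\left(t \right)} \cos^{2}{\left(t \right)}}{2} + 3 \cos^{2}{\left(t \right)}.
Matching coefficients of the independent functions:
  [\sin{\left(t \right)} \cos^{2}{\left(t \right)}]:  - \frac{3 A^{3}}{2} = \frac{3}{2}
  [\cos^{2}{\left(t \right)}]:  3 A^{2} = 3
Solving: A = -1.
Check against the point condition:
  u(0, 0) = -1  ⟹  A = -1  ✓
Hence u(x, t) = - \cos{\left(t \right)}.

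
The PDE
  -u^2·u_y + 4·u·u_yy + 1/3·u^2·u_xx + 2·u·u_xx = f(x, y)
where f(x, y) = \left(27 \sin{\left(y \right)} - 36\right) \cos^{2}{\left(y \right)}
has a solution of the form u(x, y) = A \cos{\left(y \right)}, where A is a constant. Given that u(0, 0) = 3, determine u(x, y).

Substitute the ansatz u = A \cos{\left(y \right)} into the left-hand side.
Derivatives of the ansatz:
  u_y = - A \sin{\left(y \right)}
  u_yy = - A \cos{\left(y \right)}
  u_xx = 0
Term by term:
  -u^2·u_y = A^{3} \sin{\left(y \right)} \cos^{2}{\left(y \right)}
  4·u·u_yy = - 4 A^{2} \cos^{2}{\left(y \right)}
  1/3·u^2·u_xx = 0
  2·u·u_xx = 0
So the left-hand side equals
  A^{3} \sin{\left(y \right)} \cos^{2}{\left(y \right)} - 4 A^{2} \cos^{2}{\left(y \right)}
This must equal f(x, y) identically; expanded, f = 27 \sin{\left(y \right)} \cos^{2}{\left(y \right)} - 36 \cos^{2}{\left(y \right)}.
Matching coefficients of the independent functions:
  [\sin{\left(y \right)} \cos^{2}{\left(y \right)}]:  A^{3} = 27
  [\cos^{2}{\left(y \right)}]:  - 4 A^{2} = -36
Solving: A = 3.
Check against the point condition:
  u(0, 0) = 3  ⟹  A = 3  ✓
Hence u(x, y) = 3 \cos{\left(y \right)}.

Answer: u(x, y) = 3 \cos{\left(y \right)}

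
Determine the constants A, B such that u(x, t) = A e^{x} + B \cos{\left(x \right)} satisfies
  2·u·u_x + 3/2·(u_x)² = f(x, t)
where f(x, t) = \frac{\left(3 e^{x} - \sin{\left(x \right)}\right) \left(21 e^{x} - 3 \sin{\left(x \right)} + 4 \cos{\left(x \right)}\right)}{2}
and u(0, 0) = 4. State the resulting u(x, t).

Substitute the ansatz u = A e^{x} + B \cos{\left(x \right)} into the left-hand side.
Derivatives of the ansatz:
  u_x = A e^{x} - B \sin{\left(x \right)}
Term by term:
  2·u·u_x = 2 A^{2} e^{2 x} - 2 A B e^{x} \sin{\left(x \right)} + 2 A B e^{x} \cos{\left(x \right)} - 2 B^{2} \sin{\left(x \right)} \cos{\left(x \right)}
  3/2·(u_x)² = \frac{3 A^{2} e^{2 x}}{2} - 3 A B e^{x} \sin{\left(x \right)} + \frac{3 B^{2} \sin^{2}{\left(x \right)}}{2}
So the left-hand side equals
  \frac{7 A^{2} e^{2 x}}{2} - 5 A B e^{x} \sin{\left(x \right)} + 2 A B e^{x} \cos{\left(x \right)} + \frac{3 B^{2} \sin^{2}{\left(x \right)}}{2} - 2 B^{2} \sin{\left(x \right)} \cos{\left(x \right)}
This must equal f(x, t) identically; expanded, f = \frac{63 e^{2 x}}{2} - 15 e^{x} \sin{\left(x \right)} + 6 e^{x} \cos{\left(x \right)} + \frac{3 \sin^{2}{\left(x \right)}}{2} - 2 \sin{\left(x \right)} \cos{\left(x \right)}.
Matching coefficients of the independent functions:
  [e^{x} \sin{\left(x \right)}]:  - 5 A B = -15
  [e^{x} \cos{\left(x \right)}]:  2 A B = 6
  [\sin{\left(x \right)} \cos{\left(x \right)}]:  - 2 B^{2} = -2
  [e^{2 x}]:  \frac{7 A^{2}}{2} = \frac{63}{2}
  [\sin^{2}{\left(x \right)}]:  \frac{3 B^{2}}{2} = \frac{3}{2}
These equations allow (A, B) = (-3, -1) or (3, 1).
Impose the point condition(s):
  u(0, 0) = 4  ⟹  A + B = 4
Only A = 3, B = 1 satisfies everything.
Hence u(x, t) = 3 e^{x} + \cos{\left(x \right)}.

Answer: u(x, t) = 3 e^{x} + \cos{\left(x \right)}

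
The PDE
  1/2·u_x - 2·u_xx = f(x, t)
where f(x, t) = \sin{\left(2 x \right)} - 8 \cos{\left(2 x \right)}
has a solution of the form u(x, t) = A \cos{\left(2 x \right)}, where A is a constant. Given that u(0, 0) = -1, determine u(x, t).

Substitute the ansatz u = A \cos{\left(2 x \right)} into the left-hand side.
Derivatives of the ansatz:
  u_x = - 2 A \sin{\left(2 x \right)}
  u_xx = - 4 A \cos{\left(2 x \right)}
Term by term:
  1/2·u_x = - A \sin{\left(2 x \right)}
  -2·u_xx = 8 A \cos{\left(2 x \right)}
So the left-hand side equals
  - A \sin{\left(2 x \right)} + 8 A \cos{\left(2 x \right)}
This must equal f(x, t) = \sin{\left(2 x \right)} - 8 \cos{\left(2 x \right)} identically.
Matching coefficients of the independent functions:
  [\sin{\left(2 x \right)}]:  - A = 1
  [\cos{\left(2 x \right)}]:  8 A = -8
Solving: A = -1.
Check against the point condition:
  u(0, 0) = -1  ⟹  A = -1  ✓
Hence u(x, t) = - \cos{\left(2 x \right)}.

Answer: u(x, t) = - \cos{\left(2 x \right)}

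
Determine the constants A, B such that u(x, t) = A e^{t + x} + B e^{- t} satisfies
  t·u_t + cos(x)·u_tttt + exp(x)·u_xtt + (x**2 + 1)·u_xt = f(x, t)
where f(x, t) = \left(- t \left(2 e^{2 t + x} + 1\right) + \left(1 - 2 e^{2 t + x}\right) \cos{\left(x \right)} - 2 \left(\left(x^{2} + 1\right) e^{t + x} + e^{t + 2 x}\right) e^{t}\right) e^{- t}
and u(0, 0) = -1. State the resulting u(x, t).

Substitute the ansatz u = A e^{t + x} + B e^{- t} into the left-hand side.
Derivatives of the ansatz:
  u_t = A e^{t} e^{x} - B e^{- t}
  u_tttt = A e^{t} e^{x} + B e^{- t}
  u_xtt = A e^{t} e^{x}
  u_xt = A e^{t} e^{x}
Term by term:
  t·u_t = A t e^{t} e^{x} - B t e^{- t}
  cos(x)·u_tttt = A e^{t} e^{x} \cos{\left(x \right)} + B e^{- t} \cos{\left(x \right)}
  exp(x)·u_xtt = A e^{t} e^{2 x}
  (x**2 + 1)·u_xt = A x^{2} e^{t} e^{x} + A e^{t} e^{x}
So the left-hand side equals
  A t e^{t} e^{x} + A x^{2} e^{t} e^{x} + A e^{t} e^{2 x} + A e^{t} e^{x} \cos{\left(x \right)} + A e^{t} e^{x} - B t e^{- t} + B e^{- t} \cos{\left(x \right)}
This must equal f(x, t) identically; expanded, f = - 2 t e^{t} e^{x} - t e^{- t} - 2 x^{2} e^{t} e^{x} - 2 e^{t} e^{2 x} - 2 e^{t} e^{x} \cos{\left(x \right)} - 2 e^{t} e^{x} + e^{- t} \cos{\left(x \right)}.
Matching coefficients of the independent functions:
  [t e^{- t}]:  - B = -1
  [e^{- t} \cos{\left(x \right)}]:  B = 1
  [e^{t} e^{x}, e^{t} e^{2 x}, t e^{t} e^{x}, x^{2} e^{t} e^{x}, …]:  A = -2
Solving: A = -2, B = 1.
Check against the point condition:
  u(0, 0) = -1  ⟹  A + B = -1  ✓
Hence u(x, t) = - 2 e^{t + x} + e^{- t}.

Answer: u(x, t) = - 2 e^{t + x} + e^{- t}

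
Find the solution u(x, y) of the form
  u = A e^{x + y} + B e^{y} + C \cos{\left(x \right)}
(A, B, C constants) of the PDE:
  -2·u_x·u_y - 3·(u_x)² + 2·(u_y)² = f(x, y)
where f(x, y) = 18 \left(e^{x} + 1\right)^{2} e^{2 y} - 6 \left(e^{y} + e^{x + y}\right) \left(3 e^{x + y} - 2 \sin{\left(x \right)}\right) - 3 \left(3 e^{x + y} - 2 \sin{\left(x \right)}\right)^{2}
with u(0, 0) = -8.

Answer: u(x, y) = - 3 e^{y} - 3 e^{x + y} - 2 \cos{\left(x \right)}

Derivation:
Substitute the ansatz u = A e^{x + y} + B e^{y} + C \cos{\left(x \right)} into the left-hand side.
Derivatives of the ansatz:
  u_x = A e^{x} e^{y} - C \sin{\left(x \right)}
  u_y = A e^{x} e^{y} + B e^{y}
Term by term:
  -2·u_x·u_y = - 2 A^{2} e^{2 x} e^{2 y} - 2 A B e^{x} e^{2 y} + 2 A C e^{x} e^{y} \sin{\left(x \right)} + 2 B C e^{y} \sin{\left(x \right)}
  -3·(u_x)² = - 3 A^{2} e^{2 x} e^{2 y} + 6 A C e^{x} e^{y} \sin{\left(x \right)} - 3 C^{2} \sin^{2}{\left(x \right)}
  2·(u_y)² = 2 A^{2} e^{2 x} e^{2 y} + 4 A B e^{x} e^{2 y} + 2 B^{2} e^{2 y}
So the left-hand side equals
  - 3 A^{2} e^{2 x} e^{2 y} + 2 A B e^{x} e^{2 y} + 8 A C e^{x} e^{y} \sin{\left(x \right)} + 2 B^{2} e^{2 y} + 2 B C e^{y} \sin{\left(x \right)} - 3 C^{2} \sin^{2}{\left(x \right)}
This must equal f(x, y) identically; expanded, f = - 27 e^{2 x} e^{2 y} + 18 e^{x} e^{2 y} + 48 e^{x} e^{y} \sin{\left(x \right)} + 18 e^{2 y} + 12 e^{y} \sin{\left(x \right)} - 12 \sin^{2}{\left(x \right)}.
Matching coefficients of the independent functions:
  [e^{x} e^{2 y}]:  2 A B = 18
  [e^{2 x} e^{2 y}]:  - 3 A^{2} = -27
  [e^{y} \sin{\left(x \right)}]:  2 B C = 12
  [e^{x} e^{y} \sin{\left(x \right)}]:  8 A C = 48
  [e^{2 y}]:  2 B^{2} = 18
  [\sin^{2}{\left(x \right)}]:  - 3 C^{2} = -12
These equations allow (A, B, C) = (-3, -3, -2) or (3, 3, 2).
Impose the point condition(s):
  u(0, 0) = -8  ⟹  A + B + C = -8
Only A = -3, B = -3, C = -2 satisfies everything.
Hence u(x, y) = - 3 e^{y} - 3 e^{x + y} - 2 \cos{\left(x \right)}.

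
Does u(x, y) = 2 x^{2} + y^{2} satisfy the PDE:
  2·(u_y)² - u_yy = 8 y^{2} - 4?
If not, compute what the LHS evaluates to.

Answer: No, the LHS evaluates to 8 y^{2} - 2

Derivation:
Evaluate each term of the left-hand side for u = 2 x^{2} + y^{2}.
Derivatives:
  u_y = 2 y
  u_yy = 2
Terms:
  2·(u_y)² = 8 y^{2}
  -u_yy = -2
Sum: LHS = 8 y^{2} - 2
Given right-hand side: 8 y^{2} - 4. Difference LHS − RHS = 2 ≠ 0, so u is not a solution.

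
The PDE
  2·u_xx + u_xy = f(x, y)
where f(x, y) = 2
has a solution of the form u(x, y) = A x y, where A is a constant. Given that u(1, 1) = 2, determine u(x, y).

Substitute the ansatz u = A x y into the left-hand side.
Derivatives of the ansatz:
  u_xx = 0
  u_xy = A
Term by term:
  2·u_xx = 0
  u_xy = A
So the left-hand side equals
  A
This must equal f(x, y) = 2 identically.
Matching coefficients of the independent functions:
  [constant term]:  A = 2
Solving: A = 2.
Check against the point condition:
  u(1, 1) = 2  ⟹  A = 2  ✓
Hence u(x, y) = 2 x y.

Answer: u(x, y) = 2 x y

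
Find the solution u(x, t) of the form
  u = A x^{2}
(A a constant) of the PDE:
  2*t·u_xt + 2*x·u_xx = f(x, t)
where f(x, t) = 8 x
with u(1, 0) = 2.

Substitute the ansatz u = A x^{2} into the left-hand side.
Derivatives of the ansatz:
  u_xt = 0
  u_xx = 2 A
Term by term:
  2*t·u_xt = 0
  2*x·u_xx = 4 A x
So the left-hand side equals
  4 A x
This must equal f(x, t) = 8 x identically.
Matching coefficients of the independent functions:
  [x]:  4 A = 8
Solving: A = 2.
Check against the point condition:
  u(1, 0) = 2  ⟹  A = 2  ✓
Hence u(x, t) = 2 x^{2}.

Answer: u(x, t) = 2 x^{2}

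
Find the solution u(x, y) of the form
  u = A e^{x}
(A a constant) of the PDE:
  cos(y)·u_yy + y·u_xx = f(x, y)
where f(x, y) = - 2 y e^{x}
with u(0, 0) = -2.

Substitute the ansatz u = A e^{x} into the left-hand side.
Derivatives of the ansatz:
  u_yy = 0
  u_xx = A e^{x}
Term by term:
  cos(y)·u_yy = 0
  y·u_xx = A y e^{x}
So the left-hand side equals
  A y e^{x}
This must equal f(x, y) = - 2 y e^{x} identically.
Matching coefficients of the independent functions:
  [y e^{x}]:  A = -2
Solving: A = -2.
Check against the point condition:
  u(0, 0) = -2  ⟹  A = -2  ✓
Hence u(x, y) = - 2 e^{x}.

Answer: u(x, y) = - 2 e^{x}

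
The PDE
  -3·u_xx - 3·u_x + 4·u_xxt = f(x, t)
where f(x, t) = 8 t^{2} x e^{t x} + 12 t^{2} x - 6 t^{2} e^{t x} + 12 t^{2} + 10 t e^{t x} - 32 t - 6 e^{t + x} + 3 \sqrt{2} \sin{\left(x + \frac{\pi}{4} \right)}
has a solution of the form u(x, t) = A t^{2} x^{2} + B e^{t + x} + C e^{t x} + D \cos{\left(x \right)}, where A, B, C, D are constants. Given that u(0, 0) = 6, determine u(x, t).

Substitute the ansatz u = A t^{2} x^{2} + B e^{t + x} + C e^{t x} + D \cos{\left(x \right)} into the left-hand side.
Derivatives of the ansatz:
  u_xx = 2 A t^{2} + B e^{t} e^{x} + C t^{2} e^{t x} - D \cos{\left(x \right)}
  u_x = 2 A t^{2} x + B e^{t} e^{x} + C t e^{t x} - D \sin{\left(x \right)}
  u_xxt = 4 A t + B e^{t} e^{x} + C t^{2} x e^{t x} + 2 C t e^{t x}
Term by term:
  -3·u_xx = - 6 A t^{2} - 3 B e^{t} e^{x} - 3 C t^{2} e^{t x} + 3 D \cos{\left(x \right)}
  -3·u_x = - 6 A t^{2} x - 3 B e^{t} e^{x} - 3 C t e^{t x} + 3 D \sin{\left(x \right)}
  4·u_xxt = 16 A t + 4 B e^{t} e^{x} + 4 C t^{2} x e^{t x} + 8 C t e^{t x}
So the left-hand side equals
  - 6 A t^{2} x - 6 A t^{2} + 16 A t - 2 B e^{t} e^{x} + 4 C t^{2} x e^{t x} - 3 C t^{2} e^{t x} + 5 C t e^{t x} + 3 D \sin{\left(x \right)} + 3 D \cos{\left(x \right)}
This must equal f(x, t) identically; expanded, f = 8 t^{2} x e^{t x} + 12 t^{2} x - 6 t^{2} e^{t x} + 12 t^{2} + 10 t e^{t x} - 32 t - 6 e^{t} e^{x} + 3 \sin{\left(x \right)} + 3 \cos{\left(x \right)}.
Matching coefficients of the independent functions:
  [t]:  16 A = -32
  [t^{2}, t^{2} x]:  - 6 A = 12
  [t e^{t x}]:  5 C = 10
  [t^{2} e^{t x}]:  - 3 C = -6
  [e^{t} e^{x}]:  - 2 B = -6
  [t^{2} x e^{t x}]:  4 C = 8
  [\sin{\left(x \right)}, \cos{\left(x \right)}]:  3 D = 3
Solving: A = -2, B = 3, C = 2, D = 1.
Check against the point condition:
  u(0, 0) = 6  ⟹  B + C + D = 6  ✓
Hence u(x, t) = - 2 t^{2} x^{2} + 2 e^{t x} + 3 e^{t + x} + \cos{\left(x \right)}.

Answer: u(x, t) = - 2 t^{2} x^{2} + 2 e^{t x} + 3 e^{t + x} + \cos{\left(x \right)}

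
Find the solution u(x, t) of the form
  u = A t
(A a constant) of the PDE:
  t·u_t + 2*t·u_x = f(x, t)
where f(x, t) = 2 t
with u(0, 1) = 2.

Substitute the ansatz u = A t into the left-hand side.
Derivatives of the ansatz:
  u_t = A
  u_x = 0
Term by term:
  t·u_t = A t
  2*t·u_x = 0
So the left-hand side equals
  A t
This must equal f(x, t) = 2 t identically.
Matching coefficients of the independent functions:
  [t]:  A = 2
Solving: A = 2.
Check against the point condition:
  u(0, 1) = 2  ⟹  A = 2  ✓
Hence u(x, t) = 2 t.

Answer: u(x, t) = 2 t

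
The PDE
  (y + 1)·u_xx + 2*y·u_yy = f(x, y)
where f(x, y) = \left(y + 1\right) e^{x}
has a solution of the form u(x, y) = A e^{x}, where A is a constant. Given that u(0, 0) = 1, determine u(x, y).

Answer: u(x, y) = e^{x}

Derivation:
Substitute the ansatz u = A e^{x} into the left-hand side.
Derivatives of the ansatz:
  u_xx = A e^{x}
  u_yy = 0
Term by term:
  (y + 1)·u_xx = A y e^{x} + A e^{x}
  2*y·u_yy = 0
So the left-hand side equals
  A y e^{x} + A e^{x}
This must equal f(x, y) identically; expanded, f = y e^{x} + e^{x}.
Matching coefficients of the independent functions:
  [y e^{x}, e^{x}]:  A = 1
Solving: A = 1.
Check against the point condition:
  u(0, 0) = 1  ⟹  A = 1  ✓
Hence u(x, y) = e^{x}.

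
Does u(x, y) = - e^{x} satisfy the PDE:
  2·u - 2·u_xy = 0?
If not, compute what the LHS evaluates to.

Answer: No, the LHS evaluates to - 2 e^{x}

Derivation:
Evaluate each term of the left-hand side for u = - e^{x}.
Derivatives:
  u_xy = 0
Terms:
  2·u = - 2 e^{x}
  -2·u_xy = 0
Sum: LHS = - 2 e^{x}
Given right-hand side: 0. Difference LHS − RHS = - 2 e^{x} ≠ 0, so u is not a solution.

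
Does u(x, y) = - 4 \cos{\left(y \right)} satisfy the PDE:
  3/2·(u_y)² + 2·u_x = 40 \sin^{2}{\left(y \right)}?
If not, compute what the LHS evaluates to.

Evaluate each term of the left-hand side for u = - 4 \cos{\left(y \right)}.
Derivatives:
  u_y = 4 \sin{\left(y \right)}
  u_x = 0
Terms:
  3/2·(u_y)² = 24 \sin^{2}{\left(y \right)}
  2·u_x = 0
Sum: LHS = 24 \sin^{2}{\left(y \right)}
Given right-hand side: 40 \sin^{2}{\left(y \right)}. Difference LHS − RHS = - 16 \sin^{2}{\left(y \right)} ≠ 0, so u is not a solution.

Answer: No, the LHS evaluates to 24 \sin^{2}{\left(y \right)}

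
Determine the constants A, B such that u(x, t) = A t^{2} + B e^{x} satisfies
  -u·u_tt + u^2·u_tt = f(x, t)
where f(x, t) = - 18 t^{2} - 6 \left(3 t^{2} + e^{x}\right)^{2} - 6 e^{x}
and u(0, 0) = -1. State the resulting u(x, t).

Answer: u(x, t) = - 3 t^{2} - e^{x}

Derivation:
Substitute the ansatz u = A t^{2} + B e^{x} into the left-hand side.
Derivatives of the ansatz:
  u_tt = 2 A
Term by term:
  -u·u_tt = - 2 A^{2} t^{2} - 2 A B e^{x}
  u^2·u_tt = 2 A^{3} t^{4} + 4 A^{2} B t^{2} e^{x} + 2 A B^{2} e^{2 x}
So the left-hand side equals
  2 A^{3} t^{4} + 4 A^{2} B t^{2} e^{x} - 2 A^{2} t^{2} + 2 A B^{2} e^{2 x} - 2 A B e^{x}
This must equal f(x, t) identically; expanded, f = - 54 t^{4} - 36 t^{2} e^{x} - 18 t^{2} - 6 e^{2 x} - 6 e^{x}.
Matching coefficients of the independent functions:
  [t^{2}]:  - 2 A^{2} = -18
  [t^{4}]:  2 A^{3} = -54
  [t^{2} e^{x}]:  4 A^{2} B = -36
  [e^{x}]:  - 2 A B = -6
  [e^{2 x}]:  2 A B^{2} = -6
Solving: A = -3, B = -1.
Check against the point condition:
  u(0, 0) = -1  ⟹  B = -1  ✓
Hence u(x, t) = - 3 t^{2} - e^{x}.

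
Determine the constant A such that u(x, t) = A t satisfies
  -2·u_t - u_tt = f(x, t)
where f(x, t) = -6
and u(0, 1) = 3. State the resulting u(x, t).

Answer: u(x, t) = 3 t

Derivation:
Substitute the ansatz u = A t into the left-hand side.
Derivatives of the ansatz:
  u_t = A
  u_tt = 0
Term by term:
  -2·u_t = - 2 A
  -u_tt = 0
So the left-hand side equals
  - 2 A
This must equal f(x, t) = -6 identically.
Matching coefficients of the independent functions:
  [constant term]:  - 2 A = -6
Solving: A = 3.
Check against the point condition:
  u(0, 1) = 3  ⟹  A = 3  ✓
Hence u(x, t) = 3 t.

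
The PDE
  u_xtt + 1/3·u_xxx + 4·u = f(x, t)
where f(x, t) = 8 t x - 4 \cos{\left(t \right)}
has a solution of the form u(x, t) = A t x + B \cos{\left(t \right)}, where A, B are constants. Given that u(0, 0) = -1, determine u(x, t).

Substitute the ansatz u = A t x + B \cos{\left(t \right)} into the left-hand side.
Derivatives of the ansatz:
  u_xtt = 0
  u_xxx = 0
Term by term:
  u_xtt = 0
  1/3·u_xxx = 0
  4·u = 4 A t x + 4 B \cos{\left(t \right)}
So the left-hand side equals
  4 A t x + 4 B \cos{\left(t \right)}
This must equal f(x, t) = 8 t x - 4 \cos{\left(t \right)} identically.
Matching coefficients of the independent functions:
  [t x]:  4 A = 8
  [\cos{\left(t \right)}]:  4 B = -4
Solving: A = 2, B = -1.
Check against the point condition:
  u(0, 0) = -1  ⟹  B = -1  ✓
Hence u(x, t) = 2 t x - \cos{\left(t \right)}.

Answer: u(x, t) = 2 t x - \cos{\left(t \right)}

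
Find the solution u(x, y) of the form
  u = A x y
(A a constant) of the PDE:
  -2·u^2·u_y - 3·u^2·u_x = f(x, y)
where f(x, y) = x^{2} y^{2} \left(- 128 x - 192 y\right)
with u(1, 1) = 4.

Substitute the ansatz u = A x y into the left-hand side.
Derivatives of the ansatz:
  u_y = A x
  u_x = A y
Term by term:
  -2·u^2·u_y = - 2 A^{3} x^{3} y^{2}
  -3·u^2·u_x = - 3 A^{3} x^{2} y^{3}
So the left-hand side equals
  - 2 A^{3} x^{3} y^{2} - 3 A^{3} x^{2} y^{3}
This must equal f(x, y) identically; expanded, f = - 128 x^{3} y^{2} - 192 x^{2} y^{3}.
Matching coefficients of the independent functions:
  [x^{2} y^{3}]:  - 3 A^{3} = -192
  [x^{3} y^{2}]:  - 2 A^{3} = -128
Solving: A = 4.
Check against the point condition:
  u(1, 1) = 4  ⟹  A = 4  ✓
Hence u(x, y) = 4 x y.

Answer: u(x, y) = 4 x y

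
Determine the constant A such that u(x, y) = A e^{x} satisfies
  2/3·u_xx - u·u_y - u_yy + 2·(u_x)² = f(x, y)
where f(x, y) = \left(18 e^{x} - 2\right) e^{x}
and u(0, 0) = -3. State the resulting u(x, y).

Substitute the ansatz u = A e^{x} into the left-hand side.
Derivatives of the ansatz:
  u_xx = A e^{x}
  u_y = 0
  u_yy = 0
  u_x = A e^{x}
Term by term:
  2/3·u_xx = \frac{2 A e^{x}}{3}
  -u·u_y = 0
  -u_yy = 0
  2·(u_x)² = 2 A^{2} e^{2 x}
So the left-hand side equals
  2 A^{2} e^{2 x} + \frac{2 A e^{x}}{3}
This must equal f(x, y) = \left(18 e^{x} - 2\right) e^{x} identically.
Matching coefficients of the independent functions:
  [e^{x}]:  \frac{2 A}{3} = -2
  [e^{2 x}]:  2 A^{2} = 18
Solving: A = -3.
Check against the point condition:
  u(0, 0) = -3  ⟹  A = -3  ✓
Hence u(x, y) = - 3 e^{x}.

Answer: u(x, y) = - 3 e^{x}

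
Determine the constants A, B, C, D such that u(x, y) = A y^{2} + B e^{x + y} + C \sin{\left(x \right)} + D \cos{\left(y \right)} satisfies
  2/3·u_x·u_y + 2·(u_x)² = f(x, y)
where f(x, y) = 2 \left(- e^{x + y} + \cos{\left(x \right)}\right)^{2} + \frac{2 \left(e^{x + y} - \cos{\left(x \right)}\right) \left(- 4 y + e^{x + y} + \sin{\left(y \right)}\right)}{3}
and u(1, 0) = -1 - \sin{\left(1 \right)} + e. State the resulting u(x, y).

Answer: u(x, y) = - 2 y^{2} + e^{x + y} - \sin{\left(x \right)} - \cos{\left(y \right)}

Derivation:
Substitute the ansatz u = A y^{2} + B e^{x + y} + C \sin{\left(x \right)} + D \cos{\left(y \right)} into the left-hand side.
Derivatives of the ansatz:
  u_x = B e^{x} e^{y} + C \cos{\left(x \right)}
  u_y = 2 A y + B e^{x} e^{y} - D \sin{\left(y \right)}
Term by term:
  2/3·u_x·u_y = \frac{4 A B y e^{x} e^{y}}{3} + \frac{4 A C y \cos{\left(x \right)}}{3} + \frac{2 B^{2} e^{2 x} e^{2 y}}{3} + \frac{2 B C e^{x} e^{y} \cos{\left(x \right)}}{3} - \frac{2 B D e^{x} e^{y} \sin{\left(y \right)}}{3} - \frac{2 C D \sin{\left(y \right)} \cos{\left(x \right)}}{3}
  2·(u_x)² = 2 B^{2} e^{2 x} e^{2 y} + 4 B C e^{x} e^{y} \cos{\left(x \right)} + 2 C^{2} \cos^{2}{\left(x \right)}
So the left-hand side equals
  \frac{4 A B y e^{x} e^{y}}{3} + \frac{4 A C y \cos{\left(x \right)}}{3} + \frac{8 B^{2} e^{2 x} e^{2 y}}{3} + \frac{14 B C e^{x} e^{y} \cos{\left(x \right)}}{3} - \frac{2 B D e^{x} e^{y} \sin{\left(y \right)}}{3} + 2 C^{2} \cos^{2}{\left(x \right)} - \frac{2 C D \sin{\left(y \right)} \cos{\left(x \right)}}{3}
This must equal f(x, y) identically; expanded, f = - \frac{8 y e^{x} e^{y}}{3} + \frac{8 y \cos{\left(x \right)}}{3} + \frac{8 e^{2 x} e^{2 y}}{3} + \frac{2 e^{x} e^{y} \sin{\left(y \right)}}{3} - \frac{14 e^{x} e^{y} \cos{\left(x \right)}}{3} - \frac{2 \sin{\left(y \right)} \cos{\left(x \right)}}{3} + 2 \cos^{2}{\left(x \right)}.
Matching coefficients of the independent functions:
  [y \cos{\left(x \right)}]:  \frac{4 A C}{3} = \frac{8}{3}
  [e^{2 x} e^{2 y}]:  \frac{8 B^{2}}{3} = \frac{8}{3}
  [\sin{\left(y \right)} \cos{\left(x \right)}]:  - \frac{2 C D}{3} = - \frac{2}{3}
  [y e^{x} e^{y}]:  \frac{4 A B}{3} = - \frac{8}{3}
  [e^{x} e^{y} \sin{\left(y \right)}]:  - \frac{2 B D}{3} = \frac{2}{3}
  [e^{x} e^{y} \cos{\left(x \right)}]:  \frac{14 B C}{3} = - \frac{14}{3}
  [\cos^{2}{\left(x \right)}]:  2 C^{2} = 2
These equations allow (A, B, C, D) = (-2, 1, -1, -1) or (2, -1, 1, 1).
Impose the point condition(s):
  u(1, 0) = -1 - \sin{\left(1 \right)} + e  ⟹  e B + C \sin{\left(1 \right)} + D = -1 - \sin{\left(1 \right)} + e
Only A = -2, B = 1, C = -1, D = -1 satisfies everything.
Hence u(x, y) = - 2 y^{2} + e^{x + y} - \sin{\left(x \right)} - \cos{\left(y \right)}.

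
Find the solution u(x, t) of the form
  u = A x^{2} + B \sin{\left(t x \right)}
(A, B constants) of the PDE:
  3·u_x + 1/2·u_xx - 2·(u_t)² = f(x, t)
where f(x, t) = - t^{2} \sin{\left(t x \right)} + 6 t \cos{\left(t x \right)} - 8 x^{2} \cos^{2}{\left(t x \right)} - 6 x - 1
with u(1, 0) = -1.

Answer: u(x, t) = - x^{2} + 2 \sin{\left(t x \right)}

Derivation:
Substitute the ansatz u = A x^{2} + B \sin{\left(t x \right)} into the left-hand side.
Derivatives of the ansatz:
  u_x = 2 A x + B t \cos{\left(t x \right)}
  u_xx = 2 A - B t^{2} \sin{\left(t x \right)}
  u_t = B x \cos{\left(t x \right)}
Term by term:
  3·u_x = 6 A x + 3 B t \cos{\left(t x \right)}
  1/2·u_xx = A - \frac{B t^{2} \sin{\left(t x \right)}}{2}
  -2·(u_t)² = - 2 B^{2} x^{2} \cos^{2}{\left(t x \right)}
So the left-hand side equals
  6 A x + A - 2 B^{2} x^{2} \cos^{2}{\left(t x \right)} - \frac{B t^{2} \sin{\left(t x \right)}}{2} + 3 B t \cos{\left(t x \right)}
This must equal f(x, t) = - t^{2} \sin{\left(t x \right)} + 6 t \cos{\left(t x \right)} - 8 x^{2} \cos^{2}{\left(t x \right)} - 6 x - 1 identically.
Matching coefficients of the independent functions:
  [constant term]:  A = -1
  [x]:  6 A = -6
  [t \cos{\left(t x \right)}]:  3 B = 6
  [t^{2} \sin{\left(t x \right)}]:  - \frac{B}{2} = -1
  [x^{2} \cos^{2}{\left(t x \right)}]:  - 2 B^{2} = -8
Solving: A = -1, B = 2.
Check against the point condition:
  u(1, 0) = -1  ⟹  A = -1  ✓
Hence u(x, t) = - x^{2} + 2 \sin{\left(t x \right)}.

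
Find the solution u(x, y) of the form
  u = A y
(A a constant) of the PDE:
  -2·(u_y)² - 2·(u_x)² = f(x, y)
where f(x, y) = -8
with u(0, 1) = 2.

Substitute the ansatz u = A y into the left-hand side.
Derivatives of the ansatz:
  u_y = A
  u_x = 0
Term by term:
  -2·(u_y)² = - 2 A^{2}
  -2·(u_x)² = 0
So the left-hand side equals
  - 2 A^{2}
This must equal f(x, y) = -8 identically.
Matching coefficients of the independent functions:
  [constant term]:  - 2 A^{2} = -8
These equations allow (A) = (-2) or (2).
Impose the point condition(s):
  u(0, 1) = 2  ⟹  A = 2
Only A = 2 satisfies everything.
Hence u(x, y) = 2 y.

Answer: u(x, y) = 2 y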